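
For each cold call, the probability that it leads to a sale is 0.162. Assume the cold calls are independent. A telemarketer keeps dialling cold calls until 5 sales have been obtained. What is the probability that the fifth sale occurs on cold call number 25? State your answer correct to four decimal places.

Y = trial on which the fifth success occurs; negative binomial, r=5, p=0.162.
P(Y=25) = C(24,4) · p^5 · (1−p)^20
= 10626 · 0.00011158 · 0.029166 = 0.034580

0.0346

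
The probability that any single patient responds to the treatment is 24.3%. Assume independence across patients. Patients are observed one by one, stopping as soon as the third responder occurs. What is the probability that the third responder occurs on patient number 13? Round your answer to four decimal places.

0.0585

Y = trial on which the third success occurs; negative binomial, r=3, p=0.243.
P(Y=13) = C(12,2) · p^3 · (1−p)^10
= 66 · 0.014349 · 0.061796 = 0.058522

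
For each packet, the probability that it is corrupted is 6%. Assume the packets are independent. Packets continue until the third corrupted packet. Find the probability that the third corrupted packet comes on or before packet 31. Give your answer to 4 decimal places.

0.2842

Finishing within 31 packets ⇔ at least 3 successes in the first 31. With X ~ Binomial(31, 0.06), P(Y ≤ 31) = 1 − P(X ≤ 2).
  k=0: C(31,0)·0.06^0·0.94^31 = 0.146880
  k=1: C(31,1)·0.06^1·0.94^30 = 0.290635
  k=2: C(31,2)·0.06^2·0.94^29 = 0.278268
1 − 0.715784 = 0.284216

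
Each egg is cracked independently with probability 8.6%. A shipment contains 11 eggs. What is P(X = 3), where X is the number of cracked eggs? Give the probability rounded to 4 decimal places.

0.0511

X ~ Binomial(n=11, p=0.086).
P(X=3) = C(11,3) · p^3 · (1−p)^8
= 165 · 0.00063606 · 0.48705 = 0.051115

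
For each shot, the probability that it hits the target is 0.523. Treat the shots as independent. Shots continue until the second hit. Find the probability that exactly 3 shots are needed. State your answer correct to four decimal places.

Y = trial on which the second success occurs; negative binomial, r=2, p=0.523.
P(Y=3) = C(2,1) · p^2 · (1−p)^1
= 2 · 0.27353 · 0.477 = 0.260947

0.2609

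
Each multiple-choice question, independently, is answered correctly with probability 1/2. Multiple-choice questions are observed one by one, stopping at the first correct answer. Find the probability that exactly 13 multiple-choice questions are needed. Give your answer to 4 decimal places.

0.0001

Geometric (trials to first success), p = 0.50.
P(Y = 13) = (1−p)^12 · p = 0.00024414 · 0.50 = 0.000122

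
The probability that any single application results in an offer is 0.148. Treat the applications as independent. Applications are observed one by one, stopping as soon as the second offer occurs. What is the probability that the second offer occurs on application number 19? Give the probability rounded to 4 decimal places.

Y = trial on which the second success occurs; negative binomial, r=2, p=0.148.
P(Y=19) = C(18,1) · p^2 · (1−p)^17
= 18 · 0.021904 · 0.065686 = 0.025898

0.0259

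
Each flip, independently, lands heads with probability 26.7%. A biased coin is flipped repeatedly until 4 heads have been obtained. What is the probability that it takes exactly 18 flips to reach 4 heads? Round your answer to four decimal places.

Y = trial on which the fourth success occurs; negative binomial, r=4, p=0.267.
P(Y=18) = C(17,3) · p^4 · (1−p)^14
= 680 · 0.0050821 · 0.012926 = 0.044669

0.0447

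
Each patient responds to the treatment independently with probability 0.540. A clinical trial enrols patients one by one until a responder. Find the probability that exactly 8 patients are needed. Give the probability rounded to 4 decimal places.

Geometric (trials to first success), p = 0.54.
P(Y = 8) = (1−p)^7 · p = 0.0043582 · 0.54 = 0.002353

0.0024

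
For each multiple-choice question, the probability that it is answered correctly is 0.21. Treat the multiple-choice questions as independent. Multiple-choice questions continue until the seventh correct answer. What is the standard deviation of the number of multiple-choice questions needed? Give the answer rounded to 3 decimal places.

11.198

Y = total multiple-choice questions until the seventh success; negative binomial with r=7, p=0.21.
SD(Y) = √[r(1−p)/p²] = √(125.39683) = 11.19807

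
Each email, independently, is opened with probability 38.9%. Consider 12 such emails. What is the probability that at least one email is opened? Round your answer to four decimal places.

0.9973

P(at least one) = 1 − P(none) = 1 − (1 − 0.389)^12
= 1 − 0.002707 = 0.997293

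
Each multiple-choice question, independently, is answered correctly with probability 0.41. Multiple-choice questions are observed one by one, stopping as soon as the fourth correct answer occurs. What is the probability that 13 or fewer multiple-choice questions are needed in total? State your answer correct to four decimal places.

0.8492

Finishing within 13 multiple-choice questions ⇔ at least 4 successes in the first 13. With X ~ Binomial(13, 0.41), P(Y ≤ 13) = 1 − P(X ≤ 3).
  k=0: C(13,0)·0.41^0·0.59^13 = 0.001050
  k=1: C(13,1)·0.41^1·0.59^12 = 0.009483
  k=2: C(13,2)·0.41^2·0.59^11 = 0.039540
  k=3: C(13,3)·0.41^3·0.59^10 = 0.100748
1 − 0.150821 = 0.849179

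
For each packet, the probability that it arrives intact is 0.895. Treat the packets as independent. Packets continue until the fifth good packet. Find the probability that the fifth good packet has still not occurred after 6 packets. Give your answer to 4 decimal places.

0.1242

Needing more than 6 packets ⇔ fewer than 5 successes in the first 6. With X ~ Binomial(6, 0.895), P(Y > 6) = P(X ≤ 4).
  k=0: C(6,0)·0.895^0·0.105^6 = 0.000001
  k=1: C(6,1)·0.895^1·0.105^5 = 0.000069
  k=2: C(6,2)·0.895^2·0.105^4 = 0.001460
  k=3: C(6,3)·0.895^3·0.105^3 = 0.016598
  k=4: C(6,4)·0.895^4·0.105^2 = 0.106111
P(X ≤ 4) = 0.124240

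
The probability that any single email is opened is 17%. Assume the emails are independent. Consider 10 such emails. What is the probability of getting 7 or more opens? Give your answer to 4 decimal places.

0.0003

X ~ Binomial(10, 0.17); P(X ≥ 7) = Σ C(10,k) p^k (1−p)^(10−k) over k:
  k=7: C(10,7)·0.17^7·0.83^3 = 0.000282
  k=8: C(10,8)·0.17^8·0.83^2 = 0.000022
  k=9: C(10,9)·0.17^9·0.83^1 = 0.000001
  k=10: C(10,10)·0.17^10·0.83^0 = 0.000000
Total = 0.000304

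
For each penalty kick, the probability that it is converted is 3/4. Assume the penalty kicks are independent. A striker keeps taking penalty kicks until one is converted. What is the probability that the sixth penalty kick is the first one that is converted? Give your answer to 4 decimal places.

0.0007

Geometric (trials to first success), p = 0.75.
P(Y = 6) = (1−p)^5 · p = 0.00097656 · 0.75 = 0.000732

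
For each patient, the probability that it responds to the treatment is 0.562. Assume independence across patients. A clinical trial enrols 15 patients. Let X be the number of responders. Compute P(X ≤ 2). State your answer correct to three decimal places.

X ~ Binomial(15, 0.562); P(X ≤ 2) = Σ C(15,k) p^k (1−p)^(15−k) over k:
  k=0: C(15,0)·0.562^0·0.438^15 = 0.00000
  k=1: C(15,1)·0.562^1·0.438^14 = 0.00008
  k=2: C(15,2)·0.562^2·0.438^13 = 0.00072
Total = 0.00081

0.001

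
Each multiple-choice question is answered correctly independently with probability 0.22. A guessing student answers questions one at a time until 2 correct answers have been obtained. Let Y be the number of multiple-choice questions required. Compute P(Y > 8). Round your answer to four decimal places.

0.4462

Needing more than 8 multiple-choice questions ⇔ fewer than 2 successes in the first 8. With X ~ Binomial(8, 0.22), P(Y > 8) = P(X ≤ 1).
  k=0: C(8,0)·0.22^0·0.78^8 = 0.137011
  k=1: C(8,1)·0.22^1·0.78^7 = 0.309154
P(X ≤ 1) = 0.446165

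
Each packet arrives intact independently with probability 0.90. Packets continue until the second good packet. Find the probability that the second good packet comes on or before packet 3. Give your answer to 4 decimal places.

0.9720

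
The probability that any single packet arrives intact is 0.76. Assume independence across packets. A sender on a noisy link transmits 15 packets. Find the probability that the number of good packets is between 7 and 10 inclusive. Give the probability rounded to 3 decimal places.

0.278

X ~ Binomial(15, 0.76); P(7 ≤ X ≤ 10) = Σ C(15,k) p^k (1−p)^(15−k) over k:
  k=7: C(15,7)·0.76^7·0.24^8 = 0.01037
  k=8: C(15,8)·0.76^8·0.24^7 = 0.03285
  k=9: C(15,9)·0.76^9·0.24^6 = 0.08091
  k=10: C(15,10)·0.76^10·0.24^5 = 0.15373
Total = 0.27786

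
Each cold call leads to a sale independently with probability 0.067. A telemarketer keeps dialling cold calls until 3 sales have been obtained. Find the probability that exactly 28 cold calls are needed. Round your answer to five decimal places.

Y = trial on which the third success occurs; negative binomial, r=3, p=0.067.
P(Y=28) = C(27,2) · p^3 · (1−p)^25
= 351 · 0.00030076 · 0.17662 = 0.0186454

0.01865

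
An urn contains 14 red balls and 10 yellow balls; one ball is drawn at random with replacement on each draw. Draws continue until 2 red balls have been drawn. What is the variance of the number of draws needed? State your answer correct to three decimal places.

Y = total draws until the second success; negative binomial with r=2, p=0.583333.
Var(Y) = r(1−p)/p² = 2·0.416667 / 0.583333² = 2.44898

2.449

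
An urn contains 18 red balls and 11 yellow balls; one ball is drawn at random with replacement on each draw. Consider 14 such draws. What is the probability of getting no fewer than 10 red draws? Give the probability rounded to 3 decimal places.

X ~ Binomial(14, 0.620690); P(X ≥ 10) = Σ C(14,k) p^k (1−p)^(14−k) over k:
  k=10: C(14,10)·0.620690^10·0.379310^4 = 0.17586
  k=11: C(14,11)·0.620690^11·0.379310^3 = 0.10464
  k=12: C(14,12)·0.620690^12·0.379310^2 = 0.04281
  k=13: C(14,13)·0.620690^13·0.379310^1 = 0.01078
  k=14: C(14,14)·0.620690^14·0.379310^0 = 0.00126
Total = 0.33534

0.335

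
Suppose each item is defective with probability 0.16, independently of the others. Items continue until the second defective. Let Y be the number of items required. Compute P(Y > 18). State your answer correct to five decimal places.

Needing more than 18 items ⇔ fewer than 2 successes in the first 18. With X ~ Binomial(18, 0.16), P(Y > 18) = P(X ≤ 1).
  k=0: C(18,0)·0.16^0·0.84^18 = 0.0433538
  k=1: C(18,1)·0.16^1·0.84^17 = 0.1486416
P(X ≤ 1) = 0.1919954

0.19200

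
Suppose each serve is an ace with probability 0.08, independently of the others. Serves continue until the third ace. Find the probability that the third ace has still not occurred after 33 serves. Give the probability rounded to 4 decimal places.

0.5018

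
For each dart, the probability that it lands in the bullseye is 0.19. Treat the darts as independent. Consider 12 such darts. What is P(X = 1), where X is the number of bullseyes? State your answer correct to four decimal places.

X ~ Binomial(n=12, p=0.19).
P(X=1) = C(12,1) · p^1 · (1−p)^11
= 12 · 0.19 · 0.098477 = 0.224528

0.2245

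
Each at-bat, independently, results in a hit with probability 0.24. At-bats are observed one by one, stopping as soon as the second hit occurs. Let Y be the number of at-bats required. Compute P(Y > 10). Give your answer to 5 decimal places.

Needing more than 10 at-bats ⇔ fewer than 2 successes in the first 10. With X ~ Binomial(10, 0.24), P(Y > 10) = P(X ≤ 1).
  k=0: C(10,0)·0.24^0·0.76^10 = 0.0642889
  k=1: C(10,1)·0.24^1·0.76^9 = 0.2030175
P(X ≤ 1) = 0.2673064

0.26731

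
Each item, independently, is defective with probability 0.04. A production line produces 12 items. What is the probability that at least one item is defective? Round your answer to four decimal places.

0.3873

P(at least one) = 1 − P(none) = 1 − (1 − 0.04)^12
= 1 − 0.612710 = 0.387290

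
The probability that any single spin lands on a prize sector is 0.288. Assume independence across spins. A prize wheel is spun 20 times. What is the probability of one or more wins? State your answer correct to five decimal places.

P(at least one) = 1 − P(none) = 1 − (1 − 0.288)^20
= 1 − 0.0011210 = 0.9988790

0.99888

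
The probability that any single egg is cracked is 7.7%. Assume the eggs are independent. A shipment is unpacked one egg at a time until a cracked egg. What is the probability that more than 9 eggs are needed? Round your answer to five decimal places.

Y = number of eggs to the first success; geometric, p = 0.077.
P(Y > 9) = P(first 9 all fail) = (1−p)^9 = 0.4862004

0.48620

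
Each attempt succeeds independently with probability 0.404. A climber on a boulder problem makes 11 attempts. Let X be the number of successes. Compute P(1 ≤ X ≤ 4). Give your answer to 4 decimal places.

0.5184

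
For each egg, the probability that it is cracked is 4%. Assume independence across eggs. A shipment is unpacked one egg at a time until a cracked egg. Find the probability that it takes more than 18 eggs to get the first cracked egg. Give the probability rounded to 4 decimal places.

0.4796

Y = number of eggs to the first success; geometric, p = 0.04.
P(Y > 18) = P(first 18 all fail) = (1−p)^18 = 0.479603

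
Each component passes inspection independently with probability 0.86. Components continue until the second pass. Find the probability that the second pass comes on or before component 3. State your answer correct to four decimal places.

Finishing within 3 components ⇔ at least 2 successes in the first 3. With X ~ Binomial(3, 0.86), P(Y ≤ 3) = 1 − P(X ≤ 1).
  k=0: C(3,0)·0.86^0·0.14^3 = 0.002744
  k=1: C(3,1)·0.86^1·0.14^2 = 0.050568
1 − 0.053312 = 0.946688

0.9467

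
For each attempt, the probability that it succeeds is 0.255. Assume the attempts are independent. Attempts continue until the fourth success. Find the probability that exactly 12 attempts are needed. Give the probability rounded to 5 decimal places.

0.06621

Y = trial on which the fourth success occurs; negative binomial, r=4, p=0.255.
P(Y=12) = C(11,3) · p^4 · (1−p)^8
= 165 · 0.0042283 · 0.094896 = 0.0662056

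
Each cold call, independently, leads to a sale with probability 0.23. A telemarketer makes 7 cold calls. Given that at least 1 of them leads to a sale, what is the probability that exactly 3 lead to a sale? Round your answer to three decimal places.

X ~ Binomial(7, 0.23). Want P(X=3 | X≥1) = P(X=3) / P(X≥1).
P(X=3) = C(7,3)·0.23^3·0.77^4 = 0.14970
P(X≥1) = 1 − 0.16049 = 0.83951
Ratio = 0.14970 / 0.83951 = 0.17831

0.178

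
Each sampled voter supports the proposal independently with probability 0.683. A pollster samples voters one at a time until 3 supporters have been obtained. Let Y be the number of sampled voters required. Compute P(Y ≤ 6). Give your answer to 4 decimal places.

0.9152

Finishing within 6 sampled voters ⇔ at least 3 successes in the first 6. With X ~ Binomial(6, 0.683), P(Y ≤ 6) = 1 − P(X ≤ 2).
  k=0: C(6,0)·0.683^0·0.317^6 = 0.001015
  k=1: C(6,1)·0.683^1·0.317^5 = 0.013118
  k=2: C(6,2)·0.683^2·0.317^4 = 0.070659
1 − 0.084792 = 0.915208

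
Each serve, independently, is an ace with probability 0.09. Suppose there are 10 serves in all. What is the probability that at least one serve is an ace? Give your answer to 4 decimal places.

P(at least one) = 1 − P(none) = 1 − (1 − 0.09)^10
= 1 − 0.389416 = 0.610584

0.6106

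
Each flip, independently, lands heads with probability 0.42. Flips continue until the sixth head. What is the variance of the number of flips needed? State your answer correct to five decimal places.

19.72789

Y = total flips until the sixth success; negative binomial with r=6, p=0.42.
Var(Y) = r(1−p)/p² = 6·0.58 / 0.42² = 19.7278912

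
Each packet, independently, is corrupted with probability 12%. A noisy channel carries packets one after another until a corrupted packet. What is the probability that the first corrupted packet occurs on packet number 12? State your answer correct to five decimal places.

0.02941

Geometric (trials to first success), p = 0.12.
P(Y = 12) = (1−p)^11 · p = 0.24508 · 0.12 = 0.0294097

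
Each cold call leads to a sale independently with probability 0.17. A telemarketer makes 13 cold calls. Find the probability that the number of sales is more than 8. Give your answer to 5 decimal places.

0.00004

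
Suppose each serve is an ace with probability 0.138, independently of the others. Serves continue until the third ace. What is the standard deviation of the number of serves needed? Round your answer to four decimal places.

11.6529

Y = total serves until the third success; negative binomial with r=3, p=0.138.
SD(Y) = √[r(1−p)/p²] = √(135.790800) = 11.652931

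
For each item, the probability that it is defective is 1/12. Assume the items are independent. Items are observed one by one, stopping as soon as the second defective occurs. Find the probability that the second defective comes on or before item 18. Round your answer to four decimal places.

Finishing within 18 items ⇔ at least 2 successes in the first 18. With X ~ Binomial(18, 0.083333), P(Y ≤ 18) = 1 − P(X ≤ 1).
  k=0: C(18,0)·0.083333^0·0.916667^18 = 0.208836
  k=1: C(18,1)·0.083333^1·0.916667^17 = 0.341732
1 − 0.550568 = 0.449432

0.4494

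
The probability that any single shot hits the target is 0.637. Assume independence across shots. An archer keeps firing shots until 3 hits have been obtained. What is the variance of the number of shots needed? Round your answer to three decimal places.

2.684

Y = total shots until the third success; negative binomial with r=3, p=0.637.
Var(Y) = r(1−p)/p² = 3·0.363 / 0.637² = 2.68379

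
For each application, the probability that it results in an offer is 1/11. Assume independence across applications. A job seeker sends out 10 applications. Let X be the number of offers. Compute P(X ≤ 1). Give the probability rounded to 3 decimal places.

0.771

X ~ Binomial(10, 0.090909); P(X ≤ 1) = Σ C(10,k) p^k (1−p)^(10−k) over k:
  k=0: C(10,0)·0.090909^0·0.909091^10 = 0.38554
  k=1: C(10,1)·0.090909^1·0.909091^9 = 0.38554
Total = 0.77109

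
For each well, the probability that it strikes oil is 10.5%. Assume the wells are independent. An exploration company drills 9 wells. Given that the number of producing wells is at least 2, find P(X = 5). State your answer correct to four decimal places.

0.0043

X ~ Binomial(9, 0.105). Want P(X=5 | X≥2) = P(X=5) / P(X≥2).
P(X=5) = C(9,5)·0.105^5·0.895^4 = 0.001032
P(X≥2) = 1 − 0.368474 − 0.389060 = 0.242466
Ratio = 0.001032 / 0.242466 = 0.004256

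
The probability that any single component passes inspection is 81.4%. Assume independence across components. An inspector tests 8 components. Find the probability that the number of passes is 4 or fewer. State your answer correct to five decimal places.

0.04433

X ~ Binomial(8, 0.814); P(X ≤ 4) = Σ C(8,k) p^k (1−p)^(8−k) over k:
  k=0: C(8,0)·0.814^0·0.186^8 = 0.0000014
  k=1: C(8,1)·0.814^1·0.186^7 = 0.0000502
  k=2: C(8,2)·0.814^2·0.186^6 = 0.0007682
  k=3: C(8,3)·0.814^3·0.186^5 = 0.0067240
  k=4: C(8,4)·0.814^4·0.186^4 = 0.0367830
Total = 0.0443268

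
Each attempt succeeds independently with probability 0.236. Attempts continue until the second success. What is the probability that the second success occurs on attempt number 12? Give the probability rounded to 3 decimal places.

Y = trial on which the second success occurs; negative binomial, r=2, p=0.236.
P(Y=12) = C(11,1) · p^2 · (1−p)^10
= 11 · 0.055696 · 0.067754 = 0.04151

0.042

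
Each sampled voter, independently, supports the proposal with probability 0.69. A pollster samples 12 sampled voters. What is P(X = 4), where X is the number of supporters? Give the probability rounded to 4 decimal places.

X ~ Binomial(n=12, p=0.69).
P(X=4) = C(12,4) · p^4 · (1−p)^8
= 495 · 0.22667 · 8.5289e-05 = 0.009570

0.0096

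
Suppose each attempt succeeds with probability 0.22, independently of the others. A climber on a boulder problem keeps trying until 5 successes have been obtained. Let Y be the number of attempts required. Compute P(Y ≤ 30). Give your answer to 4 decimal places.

Finishing within 30 attempts ⇔ at least 5 successes in the first 30. With X ~ Binomial(30, 0.22), P(Y ≤ 30) = 1 − P(X ≤ 4).
  k=0: C(30,0)·0.22^0·0.78^30 = 0.000579
  k=1: C(30,1)·0.22^1·0.78^29 = 0.004901
  k=2: C(30,2)·0.22^2·0.78^28 = 0.020044
  k=3: C(30,3)·0.22^3·0.78^27 = 0.052765
  k=4: C(30,4)·0.22^4·0.78^26 = 0.100457
1 − 0.178746 = 0.821254

0.8213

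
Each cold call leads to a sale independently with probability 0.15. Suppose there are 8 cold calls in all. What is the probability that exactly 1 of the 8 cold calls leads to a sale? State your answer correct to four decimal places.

X ~ Binomial(n=8, p=0.15).
P(X=1) = C(8,1) · p^1 · (1−p)^7
= 8 · 0.15 · 0.32058 = 0.384693

0.3847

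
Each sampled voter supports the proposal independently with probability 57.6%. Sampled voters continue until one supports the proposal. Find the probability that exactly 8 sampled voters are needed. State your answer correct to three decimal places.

0.001

Geometric (trials to first success), p = 0.576.
P(Y = 8) = (1−p)^7 · p = 0.0024635 · 0.576 = 0.00142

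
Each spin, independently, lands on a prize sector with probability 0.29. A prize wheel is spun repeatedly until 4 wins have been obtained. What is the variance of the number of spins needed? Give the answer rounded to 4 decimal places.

Y = total spins until the fourth success; negative binomial with r=4, p=0.29.
Var(Y) = r(1−p)/p² = 4·0.71 / 0.29² = 33.769322

33.7693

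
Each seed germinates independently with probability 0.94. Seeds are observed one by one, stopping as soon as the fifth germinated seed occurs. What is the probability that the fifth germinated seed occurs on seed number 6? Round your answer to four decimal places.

0.2202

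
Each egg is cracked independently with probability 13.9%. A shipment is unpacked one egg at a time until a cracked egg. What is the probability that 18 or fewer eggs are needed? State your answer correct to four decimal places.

Y = number of eggs to the first success; geometric, p = 0.139.
P(Y ≤ 18) = 1 − (1−p)^18 = 1 − 0.067617 = 0.932383

0.9324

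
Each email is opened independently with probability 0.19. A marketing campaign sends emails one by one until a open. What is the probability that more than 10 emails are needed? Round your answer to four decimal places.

Y = number of emails to the first success; geometric, p = 0.19.
P(Y > 10) = P(first 10 all fail) = (1−p)^10 = 0.121577

0.1216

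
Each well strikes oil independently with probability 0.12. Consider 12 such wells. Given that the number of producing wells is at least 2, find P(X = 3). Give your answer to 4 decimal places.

0.2789

X ~ Binomial(12, 0.12). Want P(X=3 | X≥2) = P(X=3) / P(X≥2).
P(X=3) = C(12,3)·0.12^3·0.88^9 = 0.120312
P(X≥2) = 1 − 0.215671 − 0.352916 = 0.431412
Ratio = 0.120312 / 0.431412 = 0.278880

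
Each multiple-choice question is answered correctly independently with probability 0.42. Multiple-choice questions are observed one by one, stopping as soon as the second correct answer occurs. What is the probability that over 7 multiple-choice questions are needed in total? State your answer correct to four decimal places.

0.1340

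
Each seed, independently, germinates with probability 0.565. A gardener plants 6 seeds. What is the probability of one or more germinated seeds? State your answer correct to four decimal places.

P(at least one) = 1 − P(none) = 1 − (1 − 0.565)^6
= 1 − 0.006775 = 0.993225

0.9932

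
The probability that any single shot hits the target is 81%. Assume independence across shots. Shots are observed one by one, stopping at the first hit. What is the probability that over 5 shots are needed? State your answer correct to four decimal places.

Y = number of shots to the first success; geometric, p = 0.81.
P(Y > 5) = P(first 5 all fail) = (1−p)^5 = 0.000248

0.0002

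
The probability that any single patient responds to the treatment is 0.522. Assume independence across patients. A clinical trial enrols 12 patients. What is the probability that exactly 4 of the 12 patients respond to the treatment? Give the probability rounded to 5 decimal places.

0.10016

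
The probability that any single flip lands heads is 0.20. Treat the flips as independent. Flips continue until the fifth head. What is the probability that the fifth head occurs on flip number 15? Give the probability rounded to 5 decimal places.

0.03439

Y = trial on which the fifth success occurs; negative binomial, r=5, p=0.20.
P(Y=15) = C(14,4) · p^5 · (1−p)^10
= 1001 · 0.00032 · 0.10737 = 0.0343941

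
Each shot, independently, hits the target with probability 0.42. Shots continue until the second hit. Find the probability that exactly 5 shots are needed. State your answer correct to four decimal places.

0.1377

Y = trial on which the second success occurs; negative binomial, r=2, p=0.42.
P(Y=5) = C(4,1) · p^2 · (1−p)^3
= 4 · 0.1764 · 0.19511 = 0.137671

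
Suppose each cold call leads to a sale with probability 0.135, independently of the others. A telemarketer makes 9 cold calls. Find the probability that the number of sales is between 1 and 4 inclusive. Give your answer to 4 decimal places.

X ~ Binomial(9, 0.135); P(1 ≤ X ≤ 4) = Σ C(9,k) p^k (1−p)^(9−k) over k:
  k=1: C(9,1)·0.135^1·0.865^8 = 0.380807
  k=2: C(9,2)·0.135^2·0.865^7 = 0.237729
  k=3: C(9,3)·0.135^3·0.865^6 = 0.086572
  k=4: C(9,4)·0.135^4·0.865^5 = 0.020267
Total = 0.725375

0.7254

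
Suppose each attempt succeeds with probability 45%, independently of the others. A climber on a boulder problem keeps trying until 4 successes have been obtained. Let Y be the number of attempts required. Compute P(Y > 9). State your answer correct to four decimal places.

Needing more than 9 attempts ⇔ fewer than 4 successes in the first 9. With X ~ Binomial(9, 0.45), P(Y > 9) = P(X ≤ 3).
  k=0: C(9,0)·0.45^0·0.55^9 = 0.004605
  k=1: C(9,1)·0.45^1·0.55^8 = 0.033912
  k=2: C(9,2)·0.45^2·0.55^7 = 0.110986
  k=3: C(9,3)·0.45^3·0.55^6 = 0.211881
P(X ≤ 3) = 0.361385

0.3614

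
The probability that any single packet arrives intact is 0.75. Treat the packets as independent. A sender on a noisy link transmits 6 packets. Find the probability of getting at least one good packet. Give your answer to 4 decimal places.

0.9998

P(at least one) = 1 − P(none) = 1 − (1 − 0.75)^6
= 1 − 0.000244 = 0.999756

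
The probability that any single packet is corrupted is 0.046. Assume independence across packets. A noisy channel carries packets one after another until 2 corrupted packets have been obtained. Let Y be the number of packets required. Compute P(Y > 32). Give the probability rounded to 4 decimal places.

Needing more than 32 packets ⇔ fewer than 2 successes in the first 32. With X ~ Binomial(32, 0.046), P(Y > 32) = P(X ≤ 1).
  k=0: C(32,0)·0.046^0·0.954^32 = 0.221589
  k=1: C(32,1)·0.046^1·0.954^31 = 0.341907
P(X ≤ 1) = 0.563495

0.5635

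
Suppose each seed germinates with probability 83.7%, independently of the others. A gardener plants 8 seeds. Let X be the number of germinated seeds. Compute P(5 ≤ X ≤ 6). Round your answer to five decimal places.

0.35542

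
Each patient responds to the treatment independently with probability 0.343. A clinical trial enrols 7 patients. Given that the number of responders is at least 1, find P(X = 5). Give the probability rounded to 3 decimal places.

0.045

X ~ Binomial(7, 0.343). Want P(X=5 | X≥1) = P(X=5) / P(X≥1).
P(X=5) = C(7,5)·0.343^5·0.657^2 = 0.04303
P(X≥1) = 1 − 0.05284 = 0.94716
Ratio = 0.04303 / 0.94716 = 0.04544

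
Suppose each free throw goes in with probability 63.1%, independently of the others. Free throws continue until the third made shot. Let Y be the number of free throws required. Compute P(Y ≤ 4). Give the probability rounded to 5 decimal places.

Finishing within 4 free throws ⇔ at least 3 successes in the first 4. With X ~ Binomial(4, 0.631), P(Y ≤ 4) = 1 − P(X ≤ 2).
  k=0: C(4,0)·0.631^0·0.369^4 = 0.0185398
  k=1: C(4,1)·0.631^1·0.369^3 = 0.1268144
  k=2: C(4,2)·0.631^2·0.369^2 = 0.3252840
1 − 0.4706382 = 0.5293618

0.52936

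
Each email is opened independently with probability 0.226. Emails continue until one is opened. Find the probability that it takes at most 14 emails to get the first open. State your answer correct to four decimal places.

0.9723

Y = number of emails to the first success; geometric, p = 0.226.
P(Y ≤ 14) = 1 − (1−p)^14 = 1 − 0.027693 = 0.972307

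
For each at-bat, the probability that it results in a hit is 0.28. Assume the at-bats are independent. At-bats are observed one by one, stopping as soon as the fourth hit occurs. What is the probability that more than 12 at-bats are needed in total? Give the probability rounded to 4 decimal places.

Needing more than 12 at-bats ⇔ fewer than 4 successes in the first 12. With X ~ Binomial(12, 0.28), P(Y > 12) = P(X ≤ 3).
  k=0: C(12,0)·0.28^0·0.72^12 = 0.019408
  k=1: C(12,1)·0.28^1·0.72^11 = 0.090573
  k=2: C(12,2)·0.28^2·0.72^10 = 0.193725
  k=3: C(12,3)·0.28^3·0.72^9 = 0.251125
P(X ≤ 3) = 0.554830

0.5548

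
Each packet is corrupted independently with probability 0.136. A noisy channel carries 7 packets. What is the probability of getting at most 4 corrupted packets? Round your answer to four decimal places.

0.9992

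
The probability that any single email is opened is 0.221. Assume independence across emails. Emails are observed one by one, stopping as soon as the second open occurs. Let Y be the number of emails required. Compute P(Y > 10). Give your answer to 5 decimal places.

Needing more than 10 emails ⇔ fewer than 2 successes in the first 10. With X ~ Binomial(10, 0.221), P(Y > 10) = P(X ≤ 1).
  k=0: C(10,0)·0.221^0·0.779^10 = 0.0822952
  k=1: C(10,1)·0.221^1·0.779^9 = 0.2334691
P(X ≤ 1) = 0.3157643

0.31576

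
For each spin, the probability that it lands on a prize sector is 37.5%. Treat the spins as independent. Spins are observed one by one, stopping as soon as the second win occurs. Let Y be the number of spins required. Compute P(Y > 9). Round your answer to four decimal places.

Needing more than 9 spins ⇔ fewer than 2 successes in the first 9. With X ~ Binomial(9, 0.375), P(Y > 9) = P(X ≤ 1).
  k=0: C(9,0)·0.375^0·0.625^9 = 0.014552
  k=1: C(9,1)·0.375^1·0.625^8 = 0.078580
P(X ≤ 1) = 0.093132

0.0931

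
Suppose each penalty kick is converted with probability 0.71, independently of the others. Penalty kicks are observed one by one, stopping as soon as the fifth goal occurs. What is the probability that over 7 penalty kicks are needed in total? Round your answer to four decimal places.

Needing more than 7 penalty kicks ⇔ fewer than 5 successes in the first 7. With X ~ Binomial(7, 0.71), P(Y > 7) = P(X ≤ 4).
  k=0: C(7,0)·0.71^0·0.29^7 = 0.000172
  k=1: C(7,1)·0.71^1·0.29^6 = 0.002956
  k=2: C(7,2)·0.71^2·0.29^5 = 0.021713
  k=3: C(7,3)·0.71^3·0.29^4 = 0.088600
  k=4: C(7,4)·0.71^4·0.29^3 = 0.216918
P(X ≤ 4) = 0.330360

0.3304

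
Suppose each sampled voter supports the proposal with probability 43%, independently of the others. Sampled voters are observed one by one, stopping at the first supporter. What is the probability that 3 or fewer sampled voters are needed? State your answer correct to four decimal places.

Y = number of sampled voters to the first success; geometric, p = 0.43.
P(Y ≤ 3) = 1 − (1−p)^3 = 1 − 0.185193 = 0.814807

0.8148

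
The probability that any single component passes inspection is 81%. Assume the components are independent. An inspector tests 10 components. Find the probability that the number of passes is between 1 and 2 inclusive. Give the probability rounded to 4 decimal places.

X ~ Binomial(10, 0.81); P(1 ≤ X ≤ 2) = Σ C(10,k) p^k (1−p)^(10−k) over k:
  k=1: C(10,1)·0.81^1·0.19^9 = 0.000003
  k=2: C(10,2)·0.81^2·0.19^8 = 0.000050
Total = 0.000053

0.0001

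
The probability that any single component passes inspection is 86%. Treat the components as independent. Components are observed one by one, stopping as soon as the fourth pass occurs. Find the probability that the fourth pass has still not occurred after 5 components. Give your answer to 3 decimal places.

Needing more than 5 components ⇔ fewer than 4 successes in the first 5. With X ~ Binomial(5, 0.86), P(Y > 5) = P(X ≤ 3).
  k=0: C(5,0)·0.86^0·0.14^5 = 0.00005
  k=1: C(5,1)·0.86^1·0.14^4 = 0.00165
  k=2: C(5,2)·0.86^2·0.14^3 = 0.02029
  k=3: C(5,3)·0.86^3·0.14^2 = 0.12467
P(X ≤ 3) = 0.14667

0.147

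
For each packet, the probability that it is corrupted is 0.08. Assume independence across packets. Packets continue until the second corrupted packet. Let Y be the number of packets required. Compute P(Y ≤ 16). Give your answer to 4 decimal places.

0.3701

Finishing within 16 packets ⇔ at least 2 successes in the first 16. With X ~ Binomial(16, 0.08), P(Y ≤ 16) = 1 − P(X ≤ 1).
  k=0: C(16,0)·0.08^0·0.92^16 = 0.263394
  k=1: C(16,1)·0.08^1·0.92^15 = 0.366461
1 − 0.629854 = 0.370146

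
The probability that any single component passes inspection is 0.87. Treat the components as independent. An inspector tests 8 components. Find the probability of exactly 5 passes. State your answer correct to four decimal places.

0.0613

X ~ Binomial(n=8, p=0.87).
P(X=5) = C(8,5) · p^5 · (1−p)^3
= 56 · 0.49842 · 0.002197 = 0.061322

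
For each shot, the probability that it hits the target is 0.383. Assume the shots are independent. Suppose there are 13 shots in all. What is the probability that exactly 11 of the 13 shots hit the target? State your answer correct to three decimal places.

0.001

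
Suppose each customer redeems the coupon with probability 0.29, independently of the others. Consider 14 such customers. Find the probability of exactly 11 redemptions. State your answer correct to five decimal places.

0.00016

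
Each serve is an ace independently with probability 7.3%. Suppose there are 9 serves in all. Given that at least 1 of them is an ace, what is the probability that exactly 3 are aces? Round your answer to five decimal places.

X ~ Binomial(9, 0.073). Want P(X=3 | X≥1) = P(X=3) / P(X≥1).
P(X=3) = C(9,3)·0.073^3·0.927^6 = 0.0207361
P(X≥1) = 1 − 0.5054959 = 0.4945041
Ratio = 0.0207361 / 0.4945041 = 0.0419330

0.04193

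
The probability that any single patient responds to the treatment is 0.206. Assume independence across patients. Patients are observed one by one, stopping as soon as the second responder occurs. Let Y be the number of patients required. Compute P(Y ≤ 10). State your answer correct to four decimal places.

0.6420

Finishing within 10 patients ⇔ at least 2 successes in the first 10. With X ~ Binomial(10, 0.206), P(Y ≤ 10) = 1 − P(X ≤ 1).
  k=0: C(10,0)·0.206^0·0.794^10 = 0.099588
  k=1: C(10,1)·0.206^1·0.794^9 = 0.258376
1 − 0.357963 = 0.642037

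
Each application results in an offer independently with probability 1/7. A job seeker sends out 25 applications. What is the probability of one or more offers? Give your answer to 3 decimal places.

0.979

P(at least one) = 1 − P(none) = 1 − (1 − 0.142857)^25
= 1 − 0.02120 = 0.97880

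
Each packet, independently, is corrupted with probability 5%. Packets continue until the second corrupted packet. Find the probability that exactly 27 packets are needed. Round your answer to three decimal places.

Y = trial on which the second success occurs; negative binomial, r=2, p=0.05.
P(Y=27) = C(26,1) · p^2 · (1−p)^25
= 26 · 0.0025 · 0.27739 = 0.01803

0.018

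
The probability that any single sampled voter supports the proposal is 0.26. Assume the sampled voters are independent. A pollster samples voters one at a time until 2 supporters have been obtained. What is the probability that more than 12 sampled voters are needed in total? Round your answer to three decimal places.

Needing more than 12 sampled voters ⇔ fewer than 2 successes in the first 12. With X ~ Binomial(12, 0.26), P(Y > 12) = P(X ≤ 1).
  k=0: C(12,0)·0.26^0·0.74^12 = 0.02696
  k=1: C(12,1)·0.26^1·0.74^11 = 0.11369
P(X ≤ 1) = 0.14065

0.141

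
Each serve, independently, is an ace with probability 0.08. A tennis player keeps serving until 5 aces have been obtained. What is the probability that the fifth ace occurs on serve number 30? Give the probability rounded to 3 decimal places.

Y = trial on which the fifth success occurs; negative binomial, r=5, p=0.08.
P(Y=30) = C(29,4) · p^5 · (1−p)^25
= 23751 · 3.2768e-06 · 0.12436 = 0.00968

0.010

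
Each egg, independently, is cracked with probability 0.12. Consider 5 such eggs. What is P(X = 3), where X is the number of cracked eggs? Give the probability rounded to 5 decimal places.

0.01338

X ~ Binomial(n=5, p=0.12).
P(X=3) = C(5,3) · p^3 · (1−p)^2
= 10 · 0.001728 · 0.7744 = 0.0133816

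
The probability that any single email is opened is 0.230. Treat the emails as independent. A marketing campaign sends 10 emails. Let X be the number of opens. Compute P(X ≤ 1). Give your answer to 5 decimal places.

X ~ Binomial(10, 0.23); P(X ≤ 1) = Σ C(10,k) p^k (1−p)^(10−k) over k:
  k=0: C(10,0)·0.23^0·0.77^10 = 0.0732668
  k=1: C(10,1)·0.23^1·0.77^9 = 0.2188489
Total = 0.2921157

0.29212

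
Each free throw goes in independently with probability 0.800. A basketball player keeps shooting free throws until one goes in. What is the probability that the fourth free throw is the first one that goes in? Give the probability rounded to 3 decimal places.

Geometric (trials to first success), p = 0.80.
P(Y = 4) = (1−p)^3 · p = 0.008 · 0.80 = 0.00640

0.006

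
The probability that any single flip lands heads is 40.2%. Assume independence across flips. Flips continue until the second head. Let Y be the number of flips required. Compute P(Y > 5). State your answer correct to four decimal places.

Needing more than 5 flips ⇔ fewer than 2 successes in the first 5. With X ~ Binomial(5, 0.402), P(Y > 5) = P(X ≤ 1).
  k=0: C(5,0)·0.402^0·0.598^5 = 0.076473
  k=1: C(5,1)·0.402^1·0.598^4 = 0.257040
P(X ≤ 1) = 0.333513

0.3335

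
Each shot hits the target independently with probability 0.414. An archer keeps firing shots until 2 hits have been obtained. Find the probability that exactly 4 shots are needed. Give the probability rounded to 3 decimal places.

Y = trial on which the second success occurs; negative binomial, r=2, p=0.414.
P(Y=4) = C(3,1) · p^2 · (1−p)^2
= 3 · 0.1714 · 0.3434 = 0.17657

0.177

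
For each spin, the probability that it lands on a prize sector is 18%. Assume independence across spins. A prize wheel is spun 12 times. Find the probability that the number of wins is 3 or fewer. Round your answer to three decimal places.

0.845

X ~ Binomial(12, 0.18); P(X ≤ 3) = Σ C(12,k) p^k (1−p)^(12−k) over k:
  k=0: C(12,0)·0.18^0·0.82^12 = 0.09242
  k=1: C(12,1)·0.18^1·0.82^11 = 0.24345
  k=2: C(12,2)·0.18^2·0.82^10 = 0.29392
  k=3: C(12,3)·0.18^3·0.82^9 = 0.21506
Total = 0.84485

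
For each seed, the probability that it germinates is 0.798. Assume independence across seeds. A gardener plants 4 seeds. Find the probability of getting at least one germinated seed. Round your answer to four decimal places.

0.9983

P(at least one) = 1 − P(none) = 1 − (1 − 0.798)^4
= 1 − 0.001665 = 0.998335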